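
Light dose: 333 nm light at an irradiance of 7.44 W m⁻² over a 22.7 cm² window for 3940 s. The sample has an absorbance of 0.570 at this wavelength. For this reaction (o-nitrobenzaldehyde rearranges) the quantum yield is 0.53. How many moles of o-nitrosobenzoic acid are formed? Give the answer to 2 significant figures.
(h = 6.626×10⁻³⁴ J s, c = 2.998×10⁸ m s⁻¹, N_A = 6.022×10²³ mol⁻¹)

7.2×10⁻⁵ mol

Photon energy at 333 nm: hc/λ = (6.626×10⁻³⁴)(2.998×10⁸)/(333×10⁻⁹) = 5.965×10⁻¹⁹ J.
Energy delivered: (7.44 W m⁻²)(22.7×10⁻⁴ m²)(3940 s) = 66.54 J.
Photons incident: 66.54 / 5.965×10⁻¹⁹ = 1.116×10²⁰, i.e. 1.116×10²⁰/6.022×10²³ = 1.853×10⁻⁴ mol.
Fraction absorbed: 1 − 10^(−0.570) = 0.7308.
Photons absorbed: 0.7308 × 1.853×10⁻⁴ = 1.354×10⁻⁴ mol.
Product: Φ × n_abs = 0.53 × 1.354×10⁻⁴ = 7.176×10⁻⁵ mol.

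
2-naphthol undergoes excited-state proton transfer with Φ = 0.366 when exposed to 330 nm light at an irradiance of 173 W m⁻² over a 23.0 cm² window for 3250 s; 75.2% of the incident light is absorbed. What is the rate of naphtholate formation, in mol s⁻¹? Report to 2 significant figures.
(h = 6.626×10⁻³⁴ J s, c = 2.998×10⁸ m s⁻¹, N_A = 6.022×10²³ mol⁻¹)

Photon energy at 330 nm: hc/λ = (6.626×10⁻³⁴)(2.998×10⁸)/(330×10⁻⁹) = 6.020×10⁻¹⁹ J.
Energy delivered: (173 W m⁻²)(23.0×10⁻⁴ m²)(3250 s) = 1293 J.
Photons incident: 1293 / 6.020×10⁻¹⁹ = 2.148×10²¹, i.e. 2.148×10²¹/6.022×10²³ = 0.003567 mol.
Photons absorbed: 0.752 × 0.003567 = 0.002682 mol.
Product formed: 0.366 × 0.002682 = 9.816×10⁻⁴ mol.
Rate: 9.816×10⁻⁴ / 3250 s = 3.0×10⁻⁷ mol s⁻¹.

3.0×10⁻⁷ mol s⁻¹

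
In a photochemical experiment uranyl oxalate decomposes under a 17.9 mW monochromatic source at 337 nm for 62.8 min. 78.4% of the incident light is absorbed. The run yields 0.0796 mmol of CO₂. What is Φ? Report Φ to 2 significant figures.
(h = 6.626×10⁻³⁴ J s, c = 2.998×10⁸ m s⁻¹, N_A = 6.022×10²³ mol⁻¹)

Product: 0.0796 mmol = 7.96×10⁻⁵ mol.
Photon energy at 337 nm: hc/λ = (6.626×10⁻³⁴)(2.998×10⁸)/(337×10⁻⁹) = 5.895×10⁻¹⁹ J.
Energy delivered: (17.9 mW)(3768 s) = 67.45 J.
Photons incident: 67.45 / 5.895×10⁻¹⁹ = 1.144×10²⁰, i.e. 1.144×10²⁰/6.022×10²³ = 1.900×10⁻⁴ mol.
Photons absorbed: 0.784 × 1.900×10⁻⁴ = 1.490×10⁻⁴ mol.
Φ = 7.96×10⁻⁵ mol / 1.490×10⁻⁴ mol photons = 0.53.

Φ = 0.53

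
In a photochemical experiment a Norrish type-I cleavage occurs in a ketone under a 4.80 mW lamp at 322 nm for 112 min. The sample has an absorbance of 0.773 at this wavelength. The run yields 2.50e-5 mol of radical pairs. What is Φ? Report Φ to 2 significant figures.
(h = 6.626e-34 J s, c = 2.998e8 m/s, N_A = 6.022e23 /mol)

Photon energy at 322 nm: hc/λ = (6.626e-34)(2.998e8)/(322e-9) = 6.169e-19 J.
Energy delivered: (4.80 mW)(6720 s) = 32.26 J.
Photons incident: 32.26 / 6.169e-19 = 5.229e19, i.e. 5.229e19/6.022e23 = 8.683e-5 mol.
Fraction absorbed: 1 − 10^(−0.773) = 0.8313.
Photons absorbed: 0.8313 × 8.683e-5 = 7.218e-5 mol.
Φ = 2.50e-5 mol / 7.218e-5 mol photons = 0.35.

Φ = 0.35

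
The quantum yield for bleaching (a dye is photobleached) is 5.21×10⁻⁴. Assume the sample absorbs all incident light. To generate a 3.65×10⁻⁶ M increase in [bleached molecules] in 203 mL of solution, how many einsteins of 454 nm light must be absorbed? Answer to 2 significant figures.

Product: (3.65×10⁻⁶ M)(0.203 L) = 7.410×10⁻⁷ mol.
Photons that must be absorbed: 7.410×10⁻⁷ / 5.21×10⁻⁴ = 0.001422 mol.

0.0014 einstein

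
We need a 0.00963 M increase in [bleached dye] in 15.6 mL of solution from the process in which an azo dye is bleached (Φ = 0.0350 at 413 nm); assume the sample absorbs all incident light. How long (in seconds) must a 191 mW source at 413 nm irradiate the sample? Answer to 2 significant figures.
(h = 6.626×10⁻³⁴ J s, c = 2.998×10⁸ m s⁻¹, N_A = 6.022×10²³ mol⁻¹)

t ≈ 6500 s

Product: (0.00963 M)(0.0156 L) = 1.502×10⁻⁴ mol.
Photons that must be absorbed: 1.502×10⁻⁴ / 0.0350 = 0.004291 mol.
Photon energy: hc/λ = 4.810×10⁻¹⁹ J; per mole, 2.897×10⁵ J mol⁻¹.
Energy required: 0.004291 × 2.897×10⁵ = 1243 J.
Time: 1243 J / 0.191 W = 6500 s.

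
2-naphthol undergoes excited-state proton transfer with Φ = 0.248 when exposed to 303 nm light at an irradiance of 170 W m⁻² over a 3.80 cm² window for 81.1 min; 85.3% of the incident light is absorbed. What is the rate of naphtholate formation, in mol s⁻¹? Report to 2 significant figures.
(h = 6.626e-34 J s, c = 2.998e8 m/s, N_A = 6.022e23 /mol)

Photon energy at 303 nm: hc/λ = (6.626e-34)(2.998e8)/(303e-9) = 6.556e-19 J.
Energy delivered: (170 W m⁻²)(3.80e-4 m²)(4866 s) = 314.3 J.
Photons incident: 314.3 / 6.556e-19 = 4.794e20, i.e. 4.794e20/6.022e23 = 7.961e-4 mol.
Photons absorbed: 0.853 × 7.961e-4 = 6.791e-4 mol.
Product formed: 0.248 × 6.791e-4 = 1.684e-4 mol.
Rate: 1.684e-4 / 4866 s = 3.5e-8 mol s⁻¹.

3.5e-8 mol s⁻¹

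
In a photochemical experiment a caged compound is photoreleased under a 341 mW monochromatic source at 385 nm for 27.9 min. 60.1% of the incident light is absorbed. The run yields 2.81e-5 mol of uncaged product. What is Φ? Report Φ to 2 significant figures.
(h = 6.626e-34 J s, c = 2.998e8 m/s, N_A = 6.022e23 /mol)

Photon energy at 385 nm: hc/λ = (6.626e-34)(2.998e8)/(385e-9) = 5.160e-19 J.
Energy delivered: (341 mW)(1674 s) = 570.8 J.
Photons incident: 570.8 / 5.160e-19 = 1.106e21, i.e. 1.106e21/6.022e23 = 0.001837 mol.
Photons absorbed: 0.601 × 0.001837 = 0.001104 mol.
Φ = 2.81e-5 mol / 0.001104 mol photons = 0.025.

Φ = 0.025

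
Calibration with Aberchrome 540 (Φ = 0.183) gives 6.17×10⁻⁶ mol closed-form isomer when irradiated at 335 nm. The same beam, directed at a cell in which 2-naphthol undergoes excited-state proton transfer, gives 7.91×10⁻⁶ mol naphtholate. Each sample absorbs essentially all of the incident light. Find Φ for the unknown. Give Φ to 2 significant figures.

Φ = 0.23

Photons absorbed by the actinometer: 6.17×10⁻⁶ / 0.183 = 3.372×10⁻⁵ mol.
Φ(unknown) = 7.91×10⁻⁶ / 3.372×10⁻⁵ = 0.23.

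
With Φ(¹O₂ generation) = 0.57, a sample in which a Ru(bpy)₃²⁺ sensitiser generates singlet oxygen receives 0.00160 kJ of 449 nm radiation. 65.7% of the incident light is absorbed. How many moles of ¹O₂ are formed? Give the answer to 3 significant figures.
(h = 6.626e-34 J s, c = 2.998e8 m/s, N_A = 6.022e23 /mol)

2.25e-6 mol

Photon energy at 449 nm: hc/λ = (6.626e-34)(2.998e8)/(449e-9) = 4.424e-19 J.
Incident energy: 0.00160 kJ = 1.60 J.
Photons incident: 1.60 / 4.424e-19 = 3.617e18, i.e. 3.617e18/6.022e23 = 6.006e-6 mol.
Photons absorbed: 0.657 × 6.006e-6 = 3.946e-6 mol.
Product: Φ × n_abs = 0.57 × 3.946e-6 = 2.249e-6 mol.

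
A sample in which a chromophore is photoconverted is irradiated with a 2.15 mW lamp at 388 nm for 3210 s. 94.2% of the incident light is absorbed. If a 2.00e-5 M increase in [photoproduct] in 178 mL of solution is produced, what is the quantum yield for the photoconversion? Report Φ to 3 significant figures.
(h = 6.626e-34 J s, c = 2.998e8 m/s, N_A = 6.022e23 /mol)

Product: (2.00e-5 M)(0.178 L) = 3.560e-6 mol.
Photon energy at 388 nm: hc/λ = (6.626e-34)(2.998e8)/(388e-9) = 5.120e-19 J.
Energy delivered: (2.15 mW)(3210 s) = 6.902 J.
Photons incident: 6.902 / 5.120e-19 = 1.348e19, i.e. 1.348e19/6.022e23 = 2.238e-5 mol.
Photons absorbed: 0.942 × 2.238e-5 = 2.108e-5 mol.
Φ = 3.560e-6 mol / 2.108e-5 mol photons = 0.169.

Φ = 0.169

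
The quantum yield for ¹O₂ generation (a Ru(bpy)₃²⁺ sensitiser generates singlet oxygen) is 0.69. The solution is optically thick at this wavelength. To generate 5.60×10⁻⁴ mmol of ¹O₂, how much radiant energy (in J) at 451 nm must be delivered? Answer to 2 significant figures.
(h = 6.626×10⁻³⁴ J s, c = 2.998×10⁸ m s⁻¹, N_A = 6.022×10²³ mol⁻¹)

Product: 5.60×10⁻⁴ mmol = 5.60×10⁻⁷ mol.
Photons that must be absorbed: 5.60×10⁻⁷ / 0.69 = 8.116×10⁻⁷ mol.
Photon energy: hc/λ = 4.405×10⁻¹⁹ J; per mole, 2.653×10⁵ J mol⁻¹.
Energy required: 8.116×10⁻⁷ × 2.653×10⁵ = 0.22 J.

0.22 J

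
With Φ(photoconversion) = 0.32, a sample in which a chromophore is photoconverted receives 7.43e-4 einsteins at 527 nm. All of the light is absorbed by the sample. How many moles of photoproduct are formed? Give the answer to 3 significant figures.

Product: Φ × n_abs = 0.32 × 7.43e-4 = 2.378e-4 mol.

2.38e-4 mol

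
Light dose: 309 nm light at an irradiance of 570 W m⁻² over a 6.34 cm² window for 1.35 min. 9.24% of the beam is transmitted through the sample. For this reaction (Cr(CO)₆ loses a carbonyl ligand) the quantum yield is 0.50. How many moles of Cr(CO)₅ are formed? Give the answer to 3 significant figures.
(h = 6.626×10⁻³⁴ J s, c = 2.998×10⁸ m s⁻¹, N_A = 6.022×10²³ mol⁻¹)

Photon energy at 309 nm: hc/λ = (6.626×10⁻³⁴)(2.998×10⁸)/(309×10⁻⁹) = 6.429×10⁻¹⁹ J.
Energy delivered: (570 W m⁻²)(6.34×10⁻⁴ m²)(81 s) = 29.27 J.
Photons incident: 29.27 / 6.429×10⁻¹⁹ = 4.553×10¹⁹, i.e. 4.553×10¹⁹/6.022×10²³ = 7.561×10⁻⁵ mol.
Fraction absorbed: 1 − 9.24/100 = 0.9076.
Photons absorbed: 0.9076 × 7.561×10⁻⁵ = 6.862×10⁻⁵ mol.
Product: Φ × n_abs = 0.50 × 6.862×10⁻⁵ = 3.431×10⁻⁵ mol.

3.43×10⁻⁵ mol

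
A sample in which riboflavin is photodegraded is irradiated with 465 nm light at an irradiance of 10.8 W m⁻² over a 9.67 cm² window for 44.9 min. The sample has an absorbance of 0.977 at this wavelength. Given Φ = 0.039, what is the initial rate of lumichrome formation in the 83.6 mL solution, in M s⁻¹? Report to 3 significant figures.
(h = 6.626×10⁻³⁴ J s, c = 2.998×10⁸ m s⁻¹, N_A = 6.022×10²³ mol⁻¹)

Photon energy at 465 nm: hc/λ = (6.626×10⁻³⁴)(2.998×10⁸)/(465×10⁻⁹) = 4.272×10⁻¹⁹ J.
Energy delivered: (10.8 W m⁻²)(9.67×10⁻⁴ m²)(2694 s) = 28.14 J.
Photons incident: 28.14 / 4.272×10⁻¹⁹ = 6.587×10¹⁹, i.e. 6.587×10¹⁹/6.022×10²³ = 1.094×10⁻⁴ mol.
Fraction absorbed: 1 − 10^(−0.977) = 0.8946.
Photons absorbed: 0.8946 × 1.094×10⁻⁴ = 9.787×10⁻⁵ mol.
Product formed: 0.039 × 9.787×10⁻⁵ = 3.817×10⁻⁶ mol.
Rate: 3.817×10⁻⁶ mol / (2694 s × 0.0836 L) = 1.69×10⁻⁸ M s⁻¹.

1.69×10⁻⁸ M s⁻¹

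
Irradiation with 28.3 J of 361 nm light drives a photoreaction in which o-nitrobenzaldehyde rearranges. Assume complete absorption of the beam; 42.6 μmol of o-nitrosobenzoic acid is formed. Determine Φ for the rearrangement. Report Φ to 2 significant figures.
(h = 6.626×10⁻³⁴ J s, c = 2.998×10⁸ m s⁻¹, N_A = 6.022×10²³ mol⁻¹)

Φ = 0.50

Product: 42.6 μmol = 4.26×10⁻⁵ mol.
Photon energy at 361 nm: hc/λ = (6.626×10⁻³⁴)(2.998×10⁸)/(361×10⁻⁹) = 5.503×10⁻¹⁹ J.
Photons incident: 28.3 / 5.503×10⁻¹⁹ = 5.143×10¹⁹, i.e. 5.143×10¹⁹/6.022×10²³ = 8.540×10⁻⁵ mol.
Φ = 4.26×10⁻⁵ mol / 8.540×10⁻⁵ mol photons = 0.50.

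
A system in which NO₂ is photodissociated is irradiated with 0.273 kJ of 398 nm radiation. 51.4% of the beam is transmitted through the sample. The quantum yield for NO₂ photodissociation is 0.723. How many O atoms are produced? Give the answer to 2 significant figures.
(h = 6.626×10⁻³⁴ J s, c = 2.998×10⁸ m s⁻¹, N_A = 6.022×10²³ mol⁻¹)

Photon energy at 398 nm: hc/λ = (6.626×10⁻³⁴)(2.998×10⁸)/(398×10⁻⁹) = 4.991×10⁻¹⁹ J.
Incident energy: 0.273 kJ = 273 J.
Photons incident: 273 / 4.991×10⁻¹⁹ = 5.470×10²⁰, i.e. 5.470×10²⁰/6.022×10²³ = 9.083×10⁻⁴ mol.
Fraction absorbed: 1 − 51.4/100 = 0.4860.
Photons absorbed: 0.4860 × 9.083×10⁻⁴ = 4.414×10⁻⁴ mol.
Product: Φ × n_abs = 0.723 × 4.414×10⁻⁴ = 3.191×10⁻⁴ mol.
As a count: 3.191×10⁻⁴ × 6.022×10²³ = 1.9×10²⁰.

1.9×10²⁰ atoms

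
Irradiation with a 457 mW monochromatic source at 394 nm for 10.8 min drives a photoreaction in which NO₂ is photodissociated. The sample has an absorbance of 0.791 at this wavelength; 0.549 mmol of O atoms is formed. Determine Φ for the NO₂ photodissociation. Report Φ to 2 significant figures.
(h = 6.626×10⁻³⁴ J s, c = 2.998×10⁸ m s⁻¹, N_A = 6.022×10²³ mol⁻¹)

Product: 0.549 mmol = 5.49×10⁻⁴ mol.
Photon energy at 394 nm: hc/λ = (6.626×10⁻³⁴)(2.998×10⁸)/(394×10⁻⁹) = 5.042×10⁻¹⁹ J.
Energy delivered: (457 mW)(648 s) = 296.1 J.
Photons incident: 296.1 / 5.042×10⁻¹⁹ = 5.873×10²⁰, i.e. 5.873×10²⁰/6.022×10²³ = 9.753×10⁻⁴ mol.
Fraction absorbed: 1 − 10^(−0.791) = 0.8382.
Photons absorbed: 0.8382 × 9.753×10⁻⁴ = 8.175×10⁻⁴ mol.
Φ = 5.49×10⁻⁴ mol / 8.175×10⁻⁴ mol photons = 0.67.

Φ = 0.67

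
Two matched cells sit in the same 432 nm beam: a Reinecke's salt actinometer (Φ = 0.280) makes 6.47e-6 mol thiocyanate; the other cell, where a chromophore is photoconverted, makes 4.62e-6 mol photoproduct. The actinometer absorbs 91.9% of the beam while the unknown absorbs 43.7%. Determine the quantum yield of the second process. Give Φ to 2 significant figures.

Φ = 0.42

Photons absorbed by the actinometer: 6.47e-6 / 0.280 = 2.311e-5 mol.
Incident flux: 2.311e-5 / 0.919 = 2.515e-5 einstein.
Absorbed by unknown: 0.437 × 2.515e-5 = 1.099e-5 mol.
Φ(unknown) = 4.62e-6 / 1.099e-5 = 0.42.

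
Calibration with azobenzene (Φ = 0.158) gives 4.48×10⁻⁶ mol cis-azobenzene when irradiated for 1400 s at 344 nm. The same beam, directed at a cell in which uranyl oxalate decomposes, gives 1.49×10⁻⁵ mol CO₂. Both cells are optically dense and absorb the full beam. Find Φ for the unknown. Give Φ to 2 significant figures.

Φ = 0.53

Photons absorbed by the actinometer: 4.48×10⁻⁶ / 0.158 = 2.835×10⁻⁵ mol.
Φ(unknown) = 1.49×10⁻⁵ / 2.835×10⁻⁵ = 0.53.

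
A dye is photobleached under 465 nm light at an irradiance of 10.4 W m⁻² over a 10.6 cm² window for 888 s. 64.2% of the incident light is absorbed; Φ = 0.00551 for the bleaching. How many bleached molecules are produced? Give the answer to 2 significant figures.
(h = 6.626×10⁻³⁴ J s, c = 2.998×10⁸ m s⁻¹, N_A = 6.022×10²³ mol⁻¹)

Photon energy at 465 nm: hc/λ = (6.626×10⁻³⁴)(2.998×10⁸)/(465×10⁻⁹) = 4.272×10⁻¹⁹ J.
Energy delivered: (10.4 W m⁻²)(10.6×10⁻⁴ m²)(888 s) = 9.789 J.
Photons incident: 9.789 / 4.272×10⁻¹⁹ = 2.291×10¹⁹, i.e. 2.291×10¹⁹/6.022×10²³ = 3.804×10⁻⁵ mol.
Photons absorbed: 0.642 × 3.804×10⁻⁵ = 2.442×10⁻⁵ mol.
Product: Φ × n_abs = 0.00551 × 2.442×10⁻⁵ = 1.346×10⁻⁷ mol.
As a count: 1.346×10⁻⁷ × 6.022×10²³ = 8.1×10¹⁶.

8.1×10¹⁶ bleached molecules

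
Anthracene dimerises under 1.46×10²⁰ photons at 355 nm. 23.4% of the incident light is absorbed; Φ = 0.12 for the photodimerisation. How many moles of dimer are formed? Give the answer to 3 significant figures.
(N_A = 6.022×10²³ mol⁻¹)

6.81×10⁻⁶ mol

Moles of photons: 1.46×10²⁰ / 6.022×10²³ = 2.424×10⁻⁴ mol.
Photons absorbed: 0.234 × 2.424×10⁻⁴ = 5.672×10⁻⁵ mol.
Product: Φ × n_abs = 0.12 × 5.672×10⁻⁵ = 6.806×10⁻⁶ mol.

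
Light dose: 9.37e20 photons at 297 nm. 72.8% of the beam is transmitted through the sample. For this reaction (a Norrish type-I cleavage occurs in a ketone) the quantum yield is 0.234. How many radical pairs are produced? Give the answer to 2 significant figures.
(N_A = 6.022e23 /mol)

6.0e19 radical pairs

Moles of photons: 9.37e20 / 6.022e23 = 0.001556 mol.
Fraction absorbed: 1 − 72.8/100 = 0.2720.
Photons absorbed: 0.2720 × 0.001556 = 4.232e-4 mol.
Product: Φ × n_abs = 0.234 × 4.232e-4 = 9.903e-5 mol.
As a count: 9.903e-5 × 6.022e23 = 6.0e19.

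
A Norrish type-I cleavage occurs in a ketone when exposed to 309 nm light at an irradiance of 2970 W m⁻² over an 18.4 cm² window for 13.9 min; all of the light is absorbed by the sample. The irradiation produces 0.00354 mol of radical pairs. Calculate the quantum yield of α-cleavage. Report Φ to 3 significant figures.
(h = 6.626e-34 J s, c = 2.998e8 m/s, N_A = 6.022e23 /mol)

Φ = 0.301

Photon energy at 309 nm: hc/λ = (6.626e-34)(2.998e8)/(309e-9) = 6.429e-19 J.
Energy delivered: (2970 W m⁻²)(18.4e-4 m²)(834 s) = 4558 J.
Photons incident: 4558 / 6.429e-19 = 7.090e21, i.e. 7.090e21/6.022e23 = 0.01177 mol.
Φ = 0.00354 mol / 0.01177 mol photons = 0.301.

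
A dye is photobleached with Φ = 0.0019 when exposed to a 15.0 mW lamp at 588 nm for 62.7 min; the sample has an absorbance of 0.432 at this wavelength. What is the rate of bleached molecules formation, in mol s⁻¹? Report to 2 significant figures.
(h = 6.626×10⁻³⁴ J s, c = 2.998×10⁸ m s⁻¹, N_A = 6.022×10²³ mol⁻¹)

Photon energy at 588 nm: hc/λ = (6.626×10⁻³⁴)(2.998×10⁸)/(588×10⁻⁹) = 3.378×10⁻¹⁹ J.
Energy delivered: (15.0 mW)(3762 s) = 56.43 J.
Photons incident: 56.43 / 3.378×10⁻¹⁹ = 1.671×10²⁰, i.e. 1.671×10²⁰/6.022×10²³ = 2.775×10⁻⁴ mol.
Fraction absorbed: 1 − 10^(−0.432) = 0.6302.
Photons absorbed: 0.6302 × 2.775×10⁻⁴ = 1.749×10⁻⁴ mol.
Product formed: 0.0019 × 1.749×10⁻⁴ = 3.323×10⁻⁷ mol.
Rate: 3.323×10⁻⁷ / 3762 s = 8.8×10⁻¹¹ mol s⁻¹.

8.8×10⁻¹¹ mol s⁻¹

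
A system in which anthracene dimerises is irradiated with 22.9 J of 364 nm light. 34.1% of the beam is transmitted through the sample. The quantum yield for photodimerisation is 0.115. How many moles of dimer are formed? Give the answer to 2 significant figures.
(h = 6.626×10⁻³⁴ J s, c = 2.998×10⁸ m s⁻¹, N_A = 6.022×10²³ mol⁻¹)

5.3×10⁻⁶ mol

Photon energy at 364 nm: hc/λ = (6.626×10⁻³⁴)(2.998×10⁸)/(364×10⁻⁹) = 5.457×10⁻¹⁹ J.
Photons incident: 22.9 / 5.457×10⁻¹⁹ = 4.196×10¹⁹, i.e. 4.196×10¹⁹/6.022×10²³ = 6.968×10⁻⁵ mol.
Fraction absorbed: 1 − 34.1/100 = 0.6590.
Photons absorbed: 0.6590 × 6.968×10⁻⁵ = 4.592×10⁻⁵ mol.
Product: Φ × n_abs = 0.115 × 4.592×10⁻⁵ = 5.281×10⁻⁶ mol.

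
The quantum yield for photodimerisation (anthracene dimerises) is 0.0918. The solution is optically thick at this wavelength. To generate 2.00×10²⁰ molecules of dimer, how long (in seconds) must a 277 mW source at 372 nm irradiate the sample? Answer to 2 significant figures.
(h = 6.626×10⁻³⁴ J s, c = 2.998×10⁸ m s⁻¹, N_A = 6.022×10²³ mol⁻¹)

Product: 2.00×10²⁰ / 6.022×10²³ = 3.321×10⁻⁴ mol.
Photons that must be absorbed: 3.321×10⁻⁴ / 0.0918 = 0.003618 mol.
Photon energy: hc/λ = 5.340×10⁻¹⁹ J; per mole, 3.216×10⁵ J mol⁻¹.
Energy required: 0.003618 × 3.216×10⁵ = 1164 J.
Time: 1164 J / 0.277 W = 4200 s.

t ≈ 4200 s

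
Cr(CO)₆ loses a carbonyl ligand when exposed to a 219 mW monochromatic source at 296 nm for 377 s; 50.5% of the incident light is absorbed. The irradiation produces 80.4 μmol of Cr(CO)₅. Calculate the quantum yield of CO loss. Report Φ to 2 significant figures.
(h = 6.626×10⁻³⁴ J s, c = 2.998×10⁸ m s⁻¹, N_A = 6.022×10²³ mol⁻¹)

Φ = 0.78

Product: 80.4 μmol = 8.04×10⁻⁵ mol.
Photon energy at 296 nm: hc/λ = (6.626×10⁻³⁴)(2.998×10⁸)/(296×10⁻⁹) = 6.711×10⁻¹⁹ J.
Energy delivered: (219 mW)(377 s) = 82.56 J.
Photons incident: 82.56 / 6.711×10⁻¹⁹ = 1.230×10²⁰, i.e. 1.230×10²⁰/6.022×10²³ = 2.043×10⁻⁴ mol.
Photons absorbed: 0.505 × 2.043×10⁻⁴ = 1.032×10⁻⁴ mol.
Φ = 8.04×10⁻⁵ mol / 1.032×10⁻⁴ mol photons = 0.78.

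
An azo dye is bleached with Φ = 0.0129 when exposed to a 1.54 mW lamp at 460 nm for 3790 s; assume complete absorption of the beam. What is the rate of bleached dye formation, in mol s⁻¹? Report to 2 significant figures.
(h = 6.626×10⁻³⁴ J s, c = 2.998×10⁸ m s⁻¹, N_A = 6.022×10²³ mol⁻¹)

Photon energy at 460 nm: hc/λ = (6.626×10⁻³⁴)(2.998×10⁸)/(460×10⁻⁹) = 4.318×10⁻¹⁹ J.
Energy delivered: (1.54 mW)(3790 s) = 5.837 J.
Photons incident: 5.837 / 4.318×10⁻¹⁹ = 1.352×10¹⁹, i.e. 1.352×10¹⁹/6.022×10²³ = 2.245×10⁻⁵ mol.
Product formed: 0.0129 × 2.245×10⁻⁵ = 2.896×10⁻⁷ mol.
Rate: 2.896×10⁻⁷ / 3790 s = 7.6×10⁻¹¹ mol s⁻¹.

7.6×10⁻¹¹ mol s⁻¹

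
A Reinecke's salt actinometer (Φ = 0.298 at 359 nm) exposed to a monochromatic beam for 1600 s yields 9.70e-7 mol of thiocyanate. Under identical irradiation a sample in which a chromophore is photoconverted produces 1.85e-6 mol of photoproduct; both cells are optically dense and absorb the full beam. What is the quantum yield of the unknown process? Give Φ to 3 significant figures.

Photons absorbed by the actinometer: 9.70e-7 / 0.298 = 3.255e-6 mol.
Φ(unknown) = 1.85e-6 / 3.255e-6 = 0.568.

Φ = 0.568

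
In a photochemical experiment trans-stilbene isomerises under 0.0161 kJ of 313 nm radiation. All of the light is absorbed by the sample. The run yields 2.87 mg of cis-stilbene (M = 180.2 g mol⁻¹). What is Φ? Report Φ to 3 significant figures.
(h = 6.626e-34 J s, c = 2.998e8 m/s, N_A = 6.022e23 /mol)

Product: 2.87 mg / 180.2 g mol⁻¹ = 1.593e-5 mol.
Photon energy at 313 nm: hc/λ = (6.626e-34)(2.998e8)/(313e-9) = 6.347e-19 J.
Incident energy: 0.0161 kJ = 16.1 J.
Photons incident: 16.1 / 6.347e-19 = 2.537e19, i.e. 2.537e19/6.022e23 = 4.213e-5 mol.
Φ = 1.593e-5 mol / 4.213e-5 mol photons = 0.378.

Φ = 0.378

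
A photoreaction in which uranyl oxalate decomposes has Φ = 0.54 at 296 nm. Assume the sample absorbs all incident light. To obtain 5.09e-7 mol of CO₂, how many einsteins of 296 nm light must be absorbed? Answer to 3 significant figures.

Photons that must be absorbed: 5.09e-7 / 0.54 = 9.426e-7 mol.

9.43e-7 einstein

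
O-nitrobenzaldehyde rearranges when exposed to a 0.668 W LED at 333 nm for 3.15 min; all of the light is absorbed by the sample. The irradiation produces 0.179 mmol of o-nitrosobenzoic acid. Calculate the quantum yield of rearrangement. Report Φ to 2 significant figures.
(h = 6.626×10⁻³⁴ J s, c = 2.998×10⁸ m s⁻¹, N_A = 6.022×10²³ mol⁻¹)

Φ = 0.51

Product: 0.179 mmol = 1.79×10⁻⁴ mol.
Photon energy at 333 nm: hc/λ = (6.626×10⁻³⁴)(2.998×10⁸)/(333×10⁻⁹) = 5.965×10⁻¹⁹ J.
Energy delivered: (0.668 W)(189 s) = 126.3 J.
Photons incident: 126.3 / 5.965×10⁻¹⁹ = 2.117×10²⁰, i.e. 2.117×10²⁰/6.022×10²³ = 3.515×10⁻⁴ mol.
Φ = 1.79×10⁻⁴ mol / 3.515×10⁻⁴ mol photons = 0.51.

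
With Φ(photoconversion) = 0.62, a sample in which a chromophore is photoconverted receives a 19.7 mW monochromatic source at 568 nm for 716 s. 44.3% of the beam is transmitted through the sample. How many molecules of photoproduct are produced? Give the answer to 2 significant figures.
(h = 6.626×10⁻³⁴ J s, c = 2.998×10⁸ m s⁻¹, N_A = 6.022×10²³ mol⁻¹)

Photon energy at 568 nm: hc/λ = (6.626×10⁻³⁴)(2.998×10⁸)/(568×10⁻⁹) = 3.497×10⁻¹⁹ J.
Energy delivered: (19.7 mW)(716 s) = 14.11 J.
Photons incident: 14.11 / 3.497×10⁻¹⁹ = 4.035×10¹⁹, i.e. 4.035×10¹⁹/6.022×10²³ = 6.700×10⁻⁵ mol.
Fraction absorbed: 1 − 44.3/100 = 0.5570.
Photons absorbed: 0.5570 × 6.700×10⁻⁵ = 3.732×10⁻⁵ mol.
Product: Φ × n_abs = 0.62 × 3.732×10⁻⁵ = 2.314×10⁻⁵ mol.
As a count: 2.314×10⁻⁵ × 6.022×10²³ = 1.4×10¹⁹.

1.4×10¹⁹ molecules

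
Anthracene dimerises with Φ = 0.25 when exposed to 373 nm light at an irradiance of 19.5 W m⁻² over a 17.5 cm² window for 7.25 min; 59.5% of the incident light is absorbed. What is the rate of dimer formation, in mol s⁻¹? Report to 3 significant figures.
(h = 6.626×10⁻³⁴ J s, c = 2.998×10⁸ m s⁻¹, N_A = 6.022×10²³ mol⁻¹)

Photon energy at 373 nm: hc/λ = (6.626×10⁻³⁴)(2.998×10⁸)/(373×10⁻⁹) = 5.326×10⁻¹⁹ J.
Energy delivered: (19.5 W m⁻²)(17.5×10⁻⁴ m²)(435 s) = 14.84 J.
Photons incident: 14.84 / 5.326×10⁻¹⁹ = 2.786×10¹⁹, i.e. 2.786×10¹⁹/6.022×10²³ = 4.626×10⁻⁵ mol.
Photons absorbed: 0.595 × 4.626×10⁻⁵ = 2.752×10⁻⁵ mol.
Product formed: 0.25 × 2.752×10⁻⁵ = 6.880×10⁻⁶ mol.
Rate: 6.880×10⁻⁶ / 435 s = 1.58×10⁻⁸ mol s⁻¹.

1.58×10⁻⁸ mol s⁻¹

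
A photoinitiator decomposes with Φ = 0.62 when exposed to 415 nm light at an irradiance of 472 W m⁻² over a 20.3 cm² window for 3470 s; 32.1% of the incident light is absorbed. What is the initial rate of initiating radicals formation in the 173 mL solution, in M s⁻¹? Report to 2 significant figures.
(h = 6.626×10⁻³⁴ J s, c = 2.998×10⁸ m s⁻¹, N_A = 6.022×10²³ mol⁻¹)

3.8×10⁻⁶ M s⁻¹

Photon energy at 415 nm: hc/λ = (6.626×10⁻³⁴)(2.998×10⁸)/(415×10⁻⁹) = 4.787×10⁻¹⁹ J.
Energy delivered: (472 W m⁻²)(20.3×10⁻⁴ m²)(3470 s) = 3325 J.
Photons incident: 3325 / 4.787×10⁻¹⁹ = 6.946×10²¹, i.e. 6.946×10²¹/6.022×10²³ = 0.01153 mol.
Photons absorbed: 0.321 × 0.01153 = 0.003701 mol.
Product formed: 0.62 × 0.003701 = 0.002295 mol.
Rate: 0.002295 mol / (3470 s × 0.173 L) = 3.8×10⁻⁶ M s⁻¹.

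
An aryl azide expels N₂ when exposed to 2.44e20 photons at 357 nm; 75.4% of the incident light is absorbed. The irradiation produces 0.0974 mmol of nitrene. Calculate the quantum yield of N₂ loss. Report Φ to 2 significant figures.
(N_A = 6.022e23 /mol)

Product: 0.0974 mmol = 9.74e-5 mol.
Moles of photons: 2.44e20 / 6.022e23 = 4.052e-4 mol.
Photons absorbed: 0.754 × 4.052e-4 = 3.055e-4 mol.
Φ = 9.74e-5 mol / 3.055e-4 mol photons = 0.32.

Φ = 0.32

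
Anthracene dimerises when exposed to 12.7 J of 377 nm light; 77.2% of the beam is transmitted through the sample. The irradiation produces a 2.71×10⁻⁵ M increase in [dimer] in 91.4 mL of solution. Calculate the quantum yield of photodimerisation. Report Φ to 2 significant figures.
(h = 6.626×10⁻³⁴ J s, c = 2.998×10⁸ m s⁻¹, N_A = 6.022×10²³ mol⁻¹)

Product: (2.71×10⁻⁵ M)(0.0914 L) = 2.477×10⁻⁶ mol.
Photon energy at 377 nm: hc/λ = (6.626×10⁻³⁴)(2.998×10⁸)/(377×10⁻⁹) = 5.269×10⁻¹⁹ J.
Photons incident: 12.7 / 5.269×10⁻¹⁹ = 2.410×10¹⁹, i.e. 2.410×10¹⁹/6.022×10²³ = 4.002×10⁻⁵ mol.
Fraction absorbed: 1 − 77.2/100 = 0.2280.
Photons absorbed: 0.2280 × 4.002×10⁻⁵ = 9.125×10⁻⁶ mol.
Φ = 2.477×10⁻⁶ mol / 9.125×10⁻⁶ mol photons = 0.27.

Φ = 0.27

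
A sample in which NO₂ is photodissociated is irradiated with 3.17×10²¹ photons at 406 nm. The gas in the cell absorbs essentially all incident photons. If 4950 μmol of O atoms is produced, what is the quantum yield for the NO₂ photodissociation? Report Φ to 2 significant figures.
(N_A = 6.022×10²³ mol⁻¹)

Φ = 0.94

Product: 4950 μmol = 0.00495 mol.
Moles of photons: 3.17×10²¹ / 6.022×10²³ = 0.005264 mol.
Φ = 0.00495 mol / 0.005264 mol photons = 0.94.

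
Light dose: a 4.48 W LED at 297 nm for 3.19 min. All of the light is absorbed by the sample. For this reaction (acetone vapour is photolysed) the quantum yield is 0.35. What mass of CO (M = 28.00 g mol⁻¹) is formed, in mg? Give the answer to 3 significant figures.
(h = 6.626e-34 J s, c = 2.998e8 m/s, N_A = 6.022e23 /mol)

Photon energy at 297 nm: hc/λ = (6.626e-34)(2.998e8)/(297e-9) = 6.688e-19 J.
Energy delivered: (4.48 W)(191.4 s) = 857.5 J.
Photons incident: 857.5 / 6.688e-19 = 1.282e21, i.e. 1.282e21/6.022e23 = 0.002129 mol.
Product: Φ × n_abs = 0.35 × 0.002129 = 7.451e-4 mol.
Mass: 7.451e-4 × 28.00 = 0.02086 g = 20.9 mg.

20.9 mg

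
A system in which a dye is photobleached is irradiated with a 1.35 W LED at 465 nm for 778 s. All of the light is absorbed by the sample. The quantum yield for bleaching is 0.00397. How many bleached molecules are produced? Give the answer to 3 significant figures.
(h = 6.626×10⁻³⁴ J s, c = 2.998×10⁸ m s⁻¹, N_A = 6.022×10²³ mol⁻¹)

9.76×10¹⁸ bleached molecules

Photon energy at 465 nm: hc/λ = (6.626×10⁻³⁴)(2.998×10⁸)/(465×10⁻⁹) = 4.272×10⁻¹⁹ J.
Energy delivered: (1.35 W)(778 s) = 1050 J.
Photons incident: 1050 / 4.272×10⁻¹⁹ = 2.458×10²¹, i.e. 2.458×10²¹/6.022×10²³ = 0.004082 mol.
Product: Φ × n_abs = 0.00397 × 0.004082 = 1.621×10⁻⁵ mol.
As a count: 1.621×10⁻⁵ × 6.022×10²³ = 9.76×10¹⁸.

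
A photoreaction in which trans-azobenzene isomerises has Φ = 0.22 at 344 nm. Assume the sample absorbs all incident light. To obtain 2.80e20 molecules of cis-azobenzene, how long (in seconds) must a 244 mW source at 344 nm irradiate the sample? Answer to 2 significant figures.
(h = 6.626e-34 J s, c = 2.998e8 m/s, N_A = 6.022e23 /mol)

Product: 2.80e20 / 6.022e23 = 4.650e-4 mol.
Photons that must be absorbed: 4.650e-4 / 0.22 = 0.002114 mol.
Photon energy: hc/λ = 5.775e-19 J; per mole, 3.478e5 J mol⁻¹.
Energy required: 0.002114 × 3.478e5 = 735.2 J.
Time: 735.2 J / 0.244 W = 3000 s.

t ≈ 3000 s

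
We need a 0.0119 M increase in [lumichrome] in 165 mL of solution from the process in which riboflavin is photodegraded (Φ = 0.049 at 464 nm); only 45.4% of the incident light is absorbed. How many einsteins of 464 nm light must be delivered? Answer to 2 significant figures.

0.088 einstein

Product: (0.0119 M)(0.165 L) = 0.001964 mol.
Photons that must be absorbed: 0.001964 / 0.049 = 0.04008 mol.
Incident photons needed: 0.04008 / 0.454 = 0.08828 mol.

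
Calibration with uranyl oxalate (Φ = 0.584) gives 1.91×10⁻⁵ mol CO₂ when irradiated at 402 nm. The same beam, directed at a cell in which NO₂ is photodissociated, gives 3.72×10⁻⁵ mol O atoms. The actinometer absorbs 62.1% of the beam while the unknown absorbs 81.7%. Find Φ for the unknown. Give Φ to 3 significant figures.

Φ = 0.865

Photons absorbed by the actinometer: 1.91×10⁻⁵ / 0.584 = 3.271×10⁻⁵ mol.
Incident flux: 3.271×10⁻⁵ / 0.621 = 5.267×10⁻⁵ einstein.
Absorbed by unknown: 0.817 × 5.267×10⁻⁵ = 4.303×10⁻⁵ mol.
Φ(unknown) = 3.72×10⁻⁵ / 4.303×10⁻⁵ = 0.865.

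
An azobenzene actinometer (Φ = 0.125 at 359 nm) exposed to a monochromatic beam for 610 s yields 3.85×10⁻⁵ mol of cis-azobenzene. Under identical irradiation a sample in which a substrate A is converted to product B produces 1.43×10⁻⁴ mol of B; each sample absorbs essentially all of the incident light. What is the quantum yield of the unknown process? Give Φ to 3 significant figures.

Photons absorbed by the actinometer: 3.85×10⁻⁵ / 0.125 = 3.080×10⁻⁴ mol.
Φ(unknown) = 1.43×10⁻⁴ / 3.080×10⁻⁴ = 0.464.

Φ = 0.464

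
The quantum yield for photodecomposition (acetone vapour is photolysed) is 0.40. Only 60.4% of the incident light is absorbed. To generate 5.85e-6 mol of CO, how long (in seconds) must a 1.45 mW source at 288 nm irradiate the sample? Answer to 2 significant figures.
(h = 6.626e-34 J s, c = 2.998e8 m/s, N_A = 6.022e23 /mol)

Photons that must be absorbed: 5.85e-6 / 0.40 = 1.463e-5 mol.
Incident photons needed: 1.463e-5 / 0.604 = 2.422e-5 mol.
Photon energy: hc/λ = 6.897e-19 J; per mole, 4.153e5 J mol⁻¹.
Energy required: 2.422e-5 × 4.153e5 = 10.06 J.
Time: 10.06 J / 0.00145 W = 6900 s.

t ≈ 6900 s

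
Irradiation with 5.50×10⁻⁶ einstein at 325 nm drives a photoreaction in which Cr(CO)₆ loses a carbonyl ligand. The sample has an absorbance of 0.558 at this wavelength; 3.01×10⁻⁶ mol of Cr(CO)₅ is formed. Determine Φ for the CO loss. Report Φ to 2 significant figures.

Fraction absorbed: 1 − 10^(−0.558) = 0.7233.
Photons absorbed: 0.7233 × 5.50×10⁻⁶ = 3.978×10⁻⁶ mol.
Φ = 3.01×10⁻⁶ mol / 3.978×10⁻⁶ mol photons = 0.76.

Φ = 0.76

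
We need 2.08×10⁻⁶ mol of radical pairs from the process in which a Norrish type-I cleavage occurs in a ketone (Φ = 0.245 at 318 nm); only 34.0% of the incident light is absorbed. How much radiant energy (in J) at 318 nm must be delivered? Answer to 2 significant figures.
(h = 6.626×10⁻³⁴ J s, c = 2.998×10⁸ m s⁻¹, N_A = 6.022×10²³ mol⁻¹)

9.4 J

Photons that must be absorbed: 2.08×10⁻⁶ / 0.245 = 8.490×10⁻⁶ mol.
Incident photons needed: 8.490×10⁻⁶ / 0.340 = 2.497×10⁻⁵ mol.
Photon energy: hc/λ = 6.247×10⁻¹⁹ J; per mole, 3.762×10⁵ J mol⁻¹.
Energy required: 2.497×10⁻⁵ × 3.762×10⁵ = 9.4 J.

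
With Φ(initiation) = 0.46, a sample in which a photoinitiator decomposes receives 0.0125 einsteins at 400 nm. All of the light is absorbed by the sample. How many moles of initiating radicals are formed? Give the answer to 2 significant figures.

Product: Φ × n_abs = 0.46 × 0.0125 = 0.005750 mol.

0.0058 mol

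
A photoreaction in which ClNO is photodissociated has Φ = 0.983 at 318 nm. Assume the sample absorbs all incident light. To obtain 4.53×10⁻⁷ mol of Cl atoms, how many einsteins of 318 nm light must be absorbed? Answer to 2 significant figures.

Photons that must be absorbed: 4.53×10⁻⁷ / 0.983 = 4.608×10⁻⁷ mol.

4.6×10⁻⁷ einstein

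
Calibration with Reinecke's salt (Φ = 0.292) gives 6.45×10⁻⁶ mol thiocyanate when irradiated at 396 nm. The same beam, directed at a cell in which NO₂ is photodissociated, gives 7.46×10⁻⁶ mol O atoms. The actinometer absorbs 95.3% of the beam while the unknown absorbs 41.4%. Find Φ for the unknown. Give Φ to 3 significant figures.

Φ = 0.777

Photons absorbed by the actinometer: 6.45×10⁻⁶ / 0.292 = 2.209×10⁻⁵ mol.
Incident flux: 2.209×10⁻⁵ / 0.953 = 2.318×10⁻⁵ einstein.
Absorbed by unknown: 0.414 × 2.318×10⁻⁵ = 9.597×10⁻⁶ mol.
Φ(unknown) = 7.46×10⁻⁶ / 9.597×10⁻⁶ = 0.777.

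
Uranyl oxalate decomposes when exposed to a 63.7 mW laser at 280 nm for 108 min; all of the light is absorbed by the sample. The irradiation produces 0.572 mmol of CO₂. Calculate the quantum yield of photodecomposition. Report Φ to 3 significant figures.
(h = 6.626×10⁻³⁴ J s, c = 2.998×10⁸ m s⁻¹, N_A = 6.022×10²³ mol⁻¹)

Product: 0.572 mmol = 5.72×10⁻⁴ mol.
Photon energy at 280 nm: hc/λ = (6.626×10⁻³⁴)(2.998×10⁸)/(280×10⁻⁹) = 7.095×10⁻¹⁹ J.
Energy delivered: (63.7 mW)(6480 s) = 412.8 J.
Photons incident: 412.8 / 7.095×10⁻¹⁹ = 5.818×10²⁰, i.e. 5.818×10²⁰/6.022×10²³ = 9.661×10⁻⁴ mol.
Φ = 5.72×10⁻⁴ mol / 9.661×10⁻⁴ mol photons = 0.592.

Φ = 0.592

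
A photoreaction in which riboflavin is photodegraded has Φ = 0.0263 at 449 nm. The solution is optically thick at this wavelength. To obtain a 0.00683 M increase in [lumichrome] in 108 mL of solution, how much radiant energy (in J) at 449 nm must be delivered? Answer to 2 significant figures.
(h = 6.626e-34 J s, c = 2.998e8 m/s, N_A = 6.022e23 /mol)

7500 J

Product: (0.00683 M)(0.108 L) = 7.376e-4 mol.
Photons that must be absorbed: 7.376e-4 / 0.0263 = 0.02805 mol.
Photon energy: hc/λ = 4.424e-19 J; per mole, 2.664e5 J mol⁻¹.
Energy required: 0.02805 × 2.664e5 = 7500 J.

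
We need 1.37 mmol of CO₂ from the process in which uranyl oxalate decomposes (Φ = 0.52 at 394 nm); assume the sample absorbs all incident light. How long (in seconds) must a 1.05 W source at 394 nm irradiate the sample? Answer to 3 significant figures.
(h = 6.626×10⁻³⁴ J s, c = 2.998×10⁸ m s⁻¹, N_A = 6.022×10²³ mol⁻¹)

t ≈ 762 s

Product: 1.37 mmol = 0.00137 mol.
Photons that must be absorbed: 0.00137 / 0.52 = 0.002635 mol.
Photon energy: hc/λ = 5.042×10⁻¹⁹ J; per mole, 3.036×10⁵ J mol⁻¹.
Energy required: 0.002635 × 3.036×10⁵ = 800.0 J.
Time: 800.0 J / 1.05 W = 762 s.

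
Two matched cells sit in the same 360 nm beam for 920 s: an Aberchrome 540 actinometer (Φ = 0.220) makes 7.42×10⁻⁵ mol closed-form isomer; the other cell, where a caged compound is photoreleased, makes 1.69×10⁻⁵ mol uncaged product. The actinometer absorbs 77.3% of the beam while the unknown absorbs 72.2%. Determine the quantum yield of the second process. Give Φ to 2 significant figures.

Φ = 0.054

Photons absorbed by the actinometer: 7.42×10⁻⁵ / 0.220 = 3.373×10⁻⁴ mol.
Incident flux: 3.373×10⁻⁴ / 0.773 = 4.364×10⁻⁴ einstein.
Absorbed by unknown: 0.722 × 4.364×10⁻⁴ = 3.151×10⁻⁴ mol.
Φ(unknown) = 1.69×10⁻⁵ / 3.151×10⁻⁴ = 0.054.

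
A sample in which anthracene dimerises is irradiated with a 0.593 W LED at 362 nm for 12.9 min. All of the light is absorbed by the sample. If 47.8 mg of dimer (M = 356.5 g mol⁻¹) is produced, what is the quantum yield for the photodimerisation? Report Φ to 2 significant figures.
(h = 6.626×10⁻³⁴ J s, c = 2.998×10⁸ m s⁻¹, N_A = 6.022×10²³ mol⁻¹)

Product: 47.8 mg / 356.5 g mol⁻¹ = 1.341×10⁻⁴ mol.
Photon energy at 362 nm: hc/λ = (6.626×10⁻³⁴)(2.998×10⁸)/(362×10⁻⁹) = 5.487×10⁻¹⁹ J.
Energy delivered: (0.593 W)(774 s) = 459.0 J.
Photons incident: 459.0 / 5.487×10⁻¹⁹ = 8.365×10²⁰, i.e. 8.365×10²⁰/6.022×10²³ = 0.001389 mol.
Φ = 1.341×10⁻⁴ mol / 0.001389 mol photons = 0.097.

Φ = 0.097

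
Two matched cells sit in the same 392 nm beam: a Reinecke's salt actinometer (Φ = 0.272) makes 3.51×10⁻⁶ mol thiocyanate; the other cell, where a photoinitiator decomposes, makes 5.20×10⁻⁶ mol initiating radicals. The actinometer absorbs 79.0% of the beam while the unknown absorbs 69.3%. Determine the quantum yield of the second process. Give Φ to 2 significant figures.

Φ = 0.46

Photons absorbed by the actinometer: 3.51×10⁻⁶ / 0.272 = 1.290×10⁻⁵ mol.
Incident flux: 1.290×10⁻⁵ / 0.790 = 1.633×10⁻⁵ einstein.
Absorbed by unknown: 0.693 × 1.633×10⁻⁵ = 1.132×10⁻⁵ mol.
Φ(unknown) = 5.20×10⁻⁶ / 1.132×10⁻⁵ = 0.46.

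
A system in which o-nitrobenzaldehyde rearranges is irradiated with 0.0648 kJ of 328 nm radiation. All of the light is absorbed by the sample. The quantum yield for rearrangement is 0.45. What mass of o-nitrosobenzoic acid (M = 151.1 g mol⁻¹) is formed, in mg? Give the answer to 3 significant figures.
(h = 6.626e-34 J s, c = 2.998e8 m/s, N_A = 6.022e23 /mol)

12.1 mg

Photon energy at 328 nm: hc/λ = (6.626e-34)(2.998e8)/(328e-9) = 6.056e-19 J.
Incident energy: 0.0648 kJ = 64.8 J.
Photons incident: 64.8 / 6.056e-19 = 1.070e20, i.e. 1.070e20/6.022e23 = 1.777e-4 mol.
Product: Φ × n_abs = 0.45 × 1.777e-4 = 7.997e-5 mol.
Mass: 7.997e-5 × 151.1 = 0.01208 g = 12.1 mg.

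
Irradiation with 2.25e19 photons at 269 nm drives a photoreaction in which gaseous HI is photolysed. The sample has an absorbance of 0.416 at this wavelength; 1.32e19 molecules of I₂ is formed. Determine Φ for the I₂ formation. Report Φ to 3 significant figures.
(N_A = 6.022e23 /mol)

Φ = 0.952

Product: 1.32e19 / 6.022e23 = 2.192e-5 mol.
Moles of photons: 2.25e19 / 6.022e23 = 3.736e-5 mol.
Fraction absorbed: 1 − 10^(−0.416) = 0.6163.
Photons absorbed: 0.6163 × 3.736e-5 = 2.302e-5 mol.
Φ = 2.192e-5 mol / 2.302e-5 mol photons = 0.952.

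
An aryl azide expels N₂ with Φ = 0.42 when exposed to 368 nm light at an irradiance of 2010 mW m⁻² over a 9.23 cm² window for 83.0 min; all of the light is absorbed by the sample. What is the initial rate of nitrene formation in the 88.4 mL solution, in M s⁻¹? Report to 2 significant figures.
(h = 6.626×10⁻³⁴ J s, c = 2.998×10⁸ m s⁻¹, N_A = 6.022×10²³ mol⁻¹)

Photon energy at 368 nm: hc/λ = (6.626×10⁻³⁴)(2.998×10⁸)/(368×10⁻⁹) = 5.398×10⁻¹⁹ J.
Energy delivered: (2010 mW m⁻²)(9.23×10⁻⁴ m²)(4980 s) = 9.239 J.
Photons incident: 9.239 / 5.398×10⁻¹⁹ = 1.712×10¹⁹, i.e. 1.712×10¹⁹/6.022×10²³ = 2.843×10⁻⁵ mol.
Product formed: 0.42 × 2.843×10⁻⁵ = 1.194×10⁻⁵ mol.
Rate: 1.194×10⁻⁵ mol / (4980 s × 0.0884 L) = 2.7×10⁻⁸ M s⁻¹.

2.7×10⁻⁸ M s⁻¹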